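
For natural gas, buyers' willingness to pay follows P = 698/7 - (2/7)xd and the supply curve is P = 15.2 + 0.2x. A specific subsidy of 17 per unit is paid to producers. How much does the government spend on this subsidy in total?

Pre-subsidy: 698/7 - (2/7)x = 15.2 + 0.2x gives x* = 174 and P* = 50.
With the subsidy, sellers receive Ps = Pb + 17 for each unit, where Pb is the price buyers pay.
On the curves, Pb = 698/7 - (2/7)x and Ps = 15.2 + 0.2x; the wedge Ps − Pb = 17 gives 15.2 + 0.2x − (698/7 - (2/7)x) = 17, so x' = 209.
Then Pb = 698/7 − (2/7)·209 = 40 and Ps = 15.2 + 0.2·209 = 57.
Government outlay = subsidy × quantity = 17 × 209 = 3553.

Government cost = 3553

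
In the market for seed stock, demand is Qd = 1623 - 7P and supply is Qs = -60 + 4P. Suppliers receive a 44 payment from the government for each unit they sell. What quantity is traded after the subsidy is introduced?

Pre-subsidy: 1623 - 7P = -60 + 4P gives P* = 153, Q* = 552.
With the subsidy, sellers receive Ps = Pb + 44 for each unit, where Pb is the price buyers pay.
Supply in terms of Pb becomes Qs = -60 + 4(Pb + 44) = 116 + 4Pb. Setting this equal to demand: 1623 - 7Pb = 116 + 4Pb, so Pb = 137.
Sellers receive Ps = 137 + 44 = 181; Q' = 1623 − 7·137 = 664.

Q' = 664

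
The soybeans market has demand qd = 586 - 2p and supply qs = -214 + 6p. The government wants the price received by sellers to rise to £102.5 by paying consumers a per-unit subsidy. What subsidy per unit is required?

Required subsidy s = £10 per unit

At a seller price of 102.5, quantity supplied is -214 + 6·102.5 = 401.
Buyers absorb 401 only when they pay pb with 586 − 2·pb = 401, i.e. pb = 92.5.
s = ps − pb = 102.5 − 92.5 = 10.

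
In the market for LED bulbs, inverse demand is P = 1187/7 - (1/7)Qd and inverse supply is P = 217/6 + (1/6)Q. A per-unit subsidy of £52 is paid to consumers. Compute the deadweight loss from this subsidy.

Pre-subsidy: 1187/7 - (1/7)Q = 217/6 + (1/6)Q gives Q* = 431 and P* = 108.
With the rebate, buyers effectively pay Pb = Ps − 52, where Ps is the price sellers receive.
On the curves, Pb = 1187/7 - (1/7)Q and Ps = 217/6 + (1/6)Q; the wedge Ps − Pb = 52 gives 217/6 + (1/6)Q − (1187/7 - (1/7)Q) = 52, so Q' = 599.
Then Pb = 1187/7 − (1/7)·599 = 84 and Ps = 217/6 + (1/6)·599 = 136.
The subsidy expands output by 599 − 431 = 168 past the efficient level; on those units the gap between marginal cost and willingness to pay runs from 0 up to 52.
DWL = ½ × 52 × 168 = 4368.

Deadweight loss = £4368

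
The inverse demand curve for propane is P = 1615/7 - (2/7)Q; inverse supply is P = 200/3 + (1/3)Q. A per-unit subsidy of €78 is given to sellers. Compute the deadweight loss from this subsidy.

Pre-subsidy: 1615/7 - (2/7)Q = 200/3 + (1/3)Q gives Q* = 265 and P* = 155.
With the subsidy, sellers receive Ps = Pb + 78 for each unit, where Pb is the price buyers pay.
On the curves, Pb = 1615/7 - (2/7)Q and Ps = 200/3 + (1/3)Q; the wedge Ps − Pb = 78 gives 200/3 + (1/3)Q − (1615/7 - (2/7)Q) = 78, so Q' = 391.
Then Pb = 1615/7 − (2/7)·391 = 119 and Ps = 200/3 + (1/3)·391 = 197.
The subsidy expands output by 391 − 265 = 126 past the efficient level; on those units the gap between marginal cost and willingness to pay runs from 0 up to 78.
DWL = ½ × 78 × 126 = 4914.

Deadweight loss = €4914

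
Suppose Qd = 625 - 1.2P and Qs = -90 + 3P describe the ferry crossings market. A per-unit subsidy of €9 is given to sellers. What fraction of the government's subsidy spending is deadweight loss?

Pre-subsidy: 625 - 1.2P = -90 + 3P gives P* = 3575/21, Q* = 2945/7.
With the subsidy, sellers receive Ps = Pb + 9 for each unit, where Pb is the price buyers pay.
Supply in terms of Pb becomes Qs = -90 + 3(Pb + 9) = -63 + 3Pb. Setting this equal to demand: 625 - 1.2Pb = -63 + 3Pb, so Pb = 3440/21.
Sellers receive Ps = 3440/21 + 9 = 3629/21; Q' = 625 − 1.2·(3440/21) = 2999/7.
ΔCS = ½(2945/7 + 2999/7)(3575/21 − 3440/21) = 133740/49; ΔPS = ½(2945/7 + 2999/7)(3629/21 − 3575/21) = 53496/49.
Government spending = 9 × 2999/7 = 26991/7.
DWL = ½ × 9 × (2999/7 − 2945/7) = 243/7; fraction = (243/7) / (26991/7) = 27/2999.

DWL / government spending = 27/2999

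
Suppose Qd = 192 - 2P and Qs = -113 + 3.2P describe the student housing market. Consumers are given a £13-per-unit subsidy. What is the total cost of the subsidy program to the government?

Pre-subsidy: 192 - 2P = -113 + 3.2P gives P* = 1525/26, Q* = 971/13.
With the rebate, buyers effectively pay Pb = Ps − 13, where Ps is the price sellers receive.
Demand in terms of Ps becomes Qd = 192 − 2(Ps − 13) = 218 - 2Ps. Setting this equal to supply: 218 - 2Ps = -113 + 3.2Ps, so Ps = 1655/26.
Buyers pay Pb = 1655/26 − 13 = 1317/26; Q' = -113 + 3.2·(1655/26) = 1179/13.
Government outlay = subsidy × quantity = 13 × 1179/13 = 1179.

Government cost = £1179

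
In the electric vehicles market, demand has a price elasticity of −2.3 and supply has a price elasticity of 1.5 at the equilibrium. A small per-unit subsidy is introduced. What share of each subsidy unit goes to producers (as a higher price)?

For a small subsidy around the equilibrium, the benefit split depends on the relative slopes, which at a point are proportional to the elasticities.
Buyer share = εs/(εs + |εd|) = 1.5/(1.5 + 2.3) = 15/38; seller share = |εd|/(εs + |εd|) = 23/38.
So producers capture 23/38 of the subsidy.

Producer share = 23/38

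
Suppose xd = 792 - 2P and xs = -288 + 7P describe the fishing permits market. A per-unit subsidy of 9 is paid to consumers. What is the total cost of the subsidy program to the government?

Government cost = 5094

Pre-subsidy: 792 - 2P = -288 + 7P gives P* = 120, x* = 552.
With the rebate, buyers effectively pay Pb = Ps − 9, where Ps is the price sellers receive.
Demand in terms of Ps becomes xd = 792 − 2(Ps − 9) = 810 - 2Ps. Setting this equal to supply: 810 - 2Ps = -288 + 7Ps, so Ps = 122.
Buyers pay Pb = 122 − 9 = 113; x' = -288 + 7·122 = 566.
Government outlay = subsidy × quantity = 9 × 566 = 5094.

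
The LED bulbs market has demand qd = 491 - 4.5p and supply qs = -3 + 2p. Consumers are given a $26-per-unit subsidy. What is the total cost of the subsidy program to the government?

Government cost = $4810

Pre-subsidy: 491 - 4.5p = -3 + 2p gives p* = 76, q* = 149.
With the rebate, buyers effectively pay pb = ps − 26, where ps is the price sellers receive.
Demand in terms of ps becomes qd = 491 − 4.5(ps − 26) = 608 - 4.5ps. Setting this equal to supply: 608 - 4.5ps = -3 + 2ps, so ps = 94.
Buyers pay pb = 94 − 26 = 68; q' = -3 + 2·94 = 185.
Government outlay = subsidy × quantity = 26 × 185 = 4810.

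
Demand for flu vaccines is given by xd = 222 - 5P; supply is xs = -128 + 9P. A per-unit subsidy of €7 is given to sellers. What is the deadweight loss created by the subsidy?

Pre-subsidy: 222 - 5P = -128 + 9P gives P* = 25, x* = 97.
With the subsidy, sellers receive Ps = Pb + 7 for each unit, where Pb is the price buyers pay.
Supply in terms of Pb becomes xs = -128 + 9(Pb + 7) = -65 + 9Pb. Setting this equal to demand: 222 - 5Pb = -65 + 9Pb, so Pb = 20.5.
Sellers receive Ps = 20.5 + 7 = 27.5; x' = 222 − 5·20.5 = 119.5.
The subsidy expands output by 119.5 − 97 = 22.5 past the efficient level; on those units the gap between marginal cost and willingness to pay runs from 0 up to 7.
DWL = ½ × 7 × 22.5 = 78.75.

Deadweight loss = €78.75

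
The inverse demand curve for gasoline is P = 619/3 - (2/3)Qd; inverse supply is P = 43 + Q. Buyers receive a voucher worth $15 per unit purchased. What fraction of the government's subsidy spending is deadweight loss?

DWL / government spending = 9/214

Pre-subsidy: 619/3 - (2/3)Q = 43 + Q gives Q* = 98 and P* = 141.
With the rebate, buyers effectively pay Pb = Ps − 15, where Ps is the price sellers receive.
On the curves, Pb = 619/3 - (2/3)Q and Ps = 43 + Q; the wedge Ps − Pb = 15 gives 43 + Q − (619/3 - (2/3)Q) = 15, so Q' = 107.
Then Pb = 619/3 − (2/3)·107 = 135 and Ps = 43 + 1·107 = 150.
ΔCS = ½(98 + 107)(141 − 135) = 615; ΔPS = ½(98 + 107)(150 − 141) = 922.5.
Government spending = 15 × 107 = 1605.
DWL = ½ × 15 × (107 − 98) = 67.5; fraction = 67.5 / 1605 = 9/214.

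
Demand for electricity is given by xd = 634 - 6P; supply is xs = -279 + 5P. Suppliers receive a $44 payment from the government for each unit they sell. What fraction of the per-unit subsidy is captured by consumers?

Pre-subsidy: 634 - 6P = -279 + 5P gives P* = 83, x* = 136.
With the subsidy, sellers receive Ps = Pb + 44 for each unit, where Pb is the price buyers pay.
Supply in terms of Pb becomes xs = -279 + 5(Pb + 44) = -59 + 5Pb. Setting this equal to demand: 634 - 6Pb = -59 + 5Pb, so Pb = 63.
Sellers receive Ps = 63 + 44 = 107; x' = 634 − 6·63 = 256.
Buyers' price falls by P* − Pb = 83 − 63 = 20; sellers' price rises by Ps − P* = 107 − 83 = 24.
So consumers capture 20/44 = 5/11 of each unit of subsidy.

Consumer share = 5/11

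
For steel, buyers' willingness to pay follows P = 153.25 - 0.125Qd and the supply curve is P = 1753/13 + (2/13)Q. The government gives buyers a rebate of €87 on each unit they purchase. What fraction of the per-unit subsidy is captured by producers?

Pre-subsidy: 153.25 - 0.125Q = 1753/13 + (2/13)Q gives Q* = 66 and P* = 145.
With the rebate, buyers effectively pay Pb = Ps − 87, where Ps is the price sellers receive.
On the curves, Pb = 153.25 - 0.125Q and Ps = 1753/13 + (2/13)Q; the wedge Ps − Pb = 87 gives 1753/13 + (2/13)Q − (153.25 - 0.125Q) = 87, so Q' = 378.
Then Pb = 153.25 − 0.125·378 = 106 and Ps = 1753/13 + (2/13)·378 = 193.
Buyers' price falls by P* − Pb = 145 − 106 = 39; sellers' price rises by Ps − P* = 193 − 145 = 48.
So producers capture 48/87 = 16/29 of each unit of subsidy.

Producer share = 16/29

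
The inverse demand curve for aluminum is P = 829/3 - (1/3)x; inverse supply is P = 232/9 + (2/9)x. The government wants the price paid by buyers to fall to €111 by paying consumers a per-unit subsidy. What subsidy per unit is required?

Required subsidy s = €25 per unit

At a buyer price of 111, quantity demanded is 829 − 3·111 = 496.
Sellers supply 496 only when they receive Ps = 232/9 + (2/9)·496 = 136.
s = Ps − Pb = 136 − 111 = 25.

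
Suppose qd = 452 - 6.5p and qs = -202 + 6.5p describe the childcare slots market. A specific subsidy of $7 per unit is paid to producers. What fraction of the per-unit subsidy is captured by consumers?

Pre-subsidy: 452 - 6.5p = -202 + 6.5p gives p* = 654/13, q* = 125.
With the subsidy, sellers receive ps = pb + 7 for each unit, where pb is the price buyers pay.
Supply in terms of pb becomes qs = -202 + 6.5(pb + 7) = -156.5 + 6.5pb. Setting this equal to demand: 452 - 6.5pb = -156.5 + 6.5pb, so pb = 1217/26.
Sellers receive ps = 1217/26 + 7 = 1399/26; q' = 452 − 6.5·(1217/26) = 147.75.
Buyers' price falls by p* − pb = 654/13 − 1217/26 = 3.5; sellers' price rises by ps − p* = 1399/26 − 654/13 = 3.5.
So consumers capture 3.5/7 = 0.5 of each unit of subsidy.

Consumer share = 0.5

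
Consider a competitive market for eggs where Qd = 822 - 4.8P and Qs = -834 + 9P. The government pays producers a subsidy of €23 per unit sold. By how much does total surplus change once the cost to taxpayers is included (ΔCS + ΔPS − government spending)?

Net change in total surplus = -€828

Pre-subsidy: 822 - 4.8P = -834 + 9P gives P* = 120, Q* = 246.
With the subsidy, sellers receive Ps = Pb + 23 for each unit, where Pb is the price buyers pay.
Supply in terms of Pb becomes Qs = -834 + 9(Pb + 23) = -627 + 9Pb. Setting this equal to demand: 822 - 4.8Pb = -627 + 9Pb, so Pb = 105.
Sellers receive Ps = 105 + 23 = 128; Q' = 822 − 4.8·105 = 318.
ΔCS = ½(246 + 318)(120 − 105) = 4230; ΔPS = ½(246 + 318)(128 − 120) = 2256.
Government spending = 23 × 318 = 7314.
Net change = 4230 + 2256 − 7314 = -828. The loss equals the DWL triangle ½·23·72.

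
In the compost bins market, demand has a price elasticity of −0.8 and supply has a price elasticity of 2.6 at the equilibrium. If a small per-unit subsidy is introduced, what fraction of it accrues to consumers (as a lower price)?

Consumer share = 13/17

For a small subsidy around the equilibrium, the benefit split depends on the relative slopes, which at a point are proportional to the elasticities.
Buyer share = εs/(εs + |εd|) = 2.6/(2.6 + 0.8) = 13/17; seller share = |εd|/(εs + |εd|) = 4/17.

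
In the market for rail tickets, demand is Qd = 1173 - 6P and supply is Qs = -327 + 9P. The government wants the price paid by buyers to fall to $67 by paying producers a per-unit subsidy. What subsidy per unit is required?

At a buyer price of 67, quantity demanded is 1173 − 6·67 = 771.
Sellers supply 771 only when they receive Ps with -327 + 9·Ps = 771, i.e. Ps = 122.
s = Ps − Pb = 122 − 67 = 55.

Required subsidy s = $55 per unit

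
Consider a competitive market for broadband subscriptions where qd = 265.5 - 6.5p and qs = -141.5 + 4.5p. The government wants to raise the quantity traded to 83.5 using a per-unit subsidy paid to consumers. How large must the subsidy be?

At q = 83.5, invert demand for the buyer price: pb = (265.5 − 83.5)/6.5 = 28; invert supply for the seller price: ps = (83.5 − (-141.5))/4.5 = 50.
The subsidy must fill the gap: s = ps − pb = 50 − 28 = 22.

Required subsidy s = 22 per unit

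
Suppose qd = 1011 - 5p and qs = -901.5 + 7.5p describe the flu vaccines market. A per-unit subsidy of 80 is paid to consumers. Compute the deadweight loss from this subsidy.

Pre-subsidy: 1011 - 5p = -901.5 + 7.5p gives p* = 153, q* = 246.
With the rebate, buyers effectively pay pb = ps − 80, where ps is the price sellers receive.
Demand in terms of ps becomes qd = 1011 − 5(ps − 80) = 1411 - 5ps. Setting this equal to supply: 1411 - 5ps = -901.5 + 7.5ps, so ps = 185.
Buyers pay pb = 185 − 80 = 105; q' = -901.5 + 7.5·185 = 486.
The subsidy expands output by 486 − 246 = 240 past the efficient level; on those units the gap between marginal cost and willingness to pay runs from 0 up to 80.
DWL = ½ × 80 × 240 = 9600.

Deadweight loss = 9600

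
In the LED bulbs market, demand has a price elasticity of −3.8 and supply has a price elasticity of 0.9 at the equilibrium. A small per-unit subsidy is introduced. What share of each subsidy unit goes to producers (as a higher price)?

Producer share = 38/47

For a small subsidy around the equilibrium, the benefit split depends on the relative slopes, which at a point are proportional to the elasticities.
Buyer share = εs/(εs + |εd|) = 0.9/(0.9 + 3.8) = 9/47; seller share = |εd|/(εs + |εd|) = 38/47.
So producers capture 38/47 of the subsidy.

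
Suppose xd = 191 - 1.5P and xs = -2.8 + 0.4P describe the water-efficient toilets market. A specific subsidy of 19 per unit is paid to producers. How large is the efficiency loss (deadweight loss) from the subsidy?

Pre-subsidy: 191 - 1.5P = -2.8 + 0.4P gives P* = 102, x* = 38.
With the subsidy, sellers receive Ps = Pb + 19 for each unit, where Pb is the price buyers pay.
Supply in terms of Pb becomes xs = -2.8 + 0.4(Pb + 19) = 4.8 + 0.4Pb. Setting this equal to demand: 191 - 1.5Pb = 4.8 + 0.4Pb, so Pb = 98.
Sellers receive Ps = 98 + 19 = 117; x' = 191 − 1.5·98 = 44.
The subsidy expands output by 44 − 38 = 6 past the efficient level; on those units the gap between marginal cost and willingness to pay runs from 0 up to 19.
DWL = ½ × 19 × 6 = 57.

Deadweight loss = 57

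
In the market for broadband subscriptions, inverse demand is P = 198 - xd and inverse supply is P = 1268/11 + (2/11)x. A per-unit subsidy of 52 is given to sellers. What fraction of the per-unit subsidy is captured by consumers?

Consumer share = 11/13

Pre-subsidy: 198 - x = 1268/11 + (2/11)x gives x* = 70 and P* = 128.
With the subsidy, sellers receive Ps = Pb + 52 for each unit, where Pb is the price buyers pay.
On the curves, Pb = 198 - x and Ps = 1268/11 + (2/11)x; the wedge Ps − Pb = 52 gives 1268/11 + (2/11)x − (198 - x) = 52, so x' = 114.
Then Pb = 198 − 1·114 = 84 and Ps = 1268/11 + (2/11)·114 = 136.
Buyers' price falls by P* − Pb = 128 − 84 = 44; sellers' price rises by Ps − P* = 136 − 128 = 8.
So consumers capture 44/52 = 11/13 of each unit of subsidy.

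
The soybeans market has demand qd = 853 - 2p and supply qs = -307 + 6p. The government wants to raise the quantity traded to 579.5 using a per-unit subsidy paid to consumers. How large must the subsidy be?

Required subsidy s = 11 per unit

At q = 579.5, invert demand for the buyer price: pb = (853 − 579.5)/2 = 136.75; invert supply for the seller price: ps = (579.5 − (-307))/6 = 147.75.
The subsidy must fill the gap: s = ps − pb = 147.75 − 136.75 = 11.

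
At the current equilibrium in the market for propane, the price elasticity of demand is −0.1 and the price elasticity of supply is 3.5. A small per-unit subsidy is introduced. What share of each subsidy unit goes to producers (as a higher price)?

Producer share = 1/36

For a small subsidy around the equilibrium, the benefit split depends on the relative slopes, which at a point are proportional to the elasticities.
Buyer share = εs/(εs + |εd|) = 3.5/(3.5 + 0.1) = 35/36; seller share = |εd|/(εs + |εd|) = 1/36.
So producers capture 1/36 of the subsidy.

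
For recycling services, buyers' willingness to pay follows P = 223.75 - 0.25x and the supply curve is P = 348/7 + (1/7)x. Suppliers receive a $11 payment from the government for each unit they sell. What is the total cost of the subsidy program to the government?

Pre-subsidy: 223.75 - 0.25x = 348/7 + (1/7)x gives x* = 443 and P* = 113.
With the subsidy, sellers receive Ps = Pb + 11 for each unit, where Pb is the price buyers pay.
On the curves, Pb = 223.75 - 0.25x and Ps = 348/7 + (1/7)x; the wedge Ps − Pb = 11 gives 348/7 + (1/7)x − (223.75 - 0.25x) = 11, so x' = 471.
Then Pb = 223.75 − 0.25·471 = 106 and Ps = 348/7 + (1/7)·471 = 117.
Government outlay = subsidy × quantity = 11 × 471 = 5181.

Government cost = $5181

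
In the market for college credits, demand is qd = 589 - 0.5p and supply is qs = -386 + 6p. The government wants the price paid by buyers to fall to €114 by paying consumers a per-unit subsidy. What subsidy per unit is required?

Required subsidy s = €39 per unit

At a buyer price of 114, quantity demanded is 589 − 0.5·114 = 532.
Sellers supply 532 only when they receive ps with -386 + 6·ps = 532, i.e. ps = 153.
s = ps − pb = 153 − 114 = 39.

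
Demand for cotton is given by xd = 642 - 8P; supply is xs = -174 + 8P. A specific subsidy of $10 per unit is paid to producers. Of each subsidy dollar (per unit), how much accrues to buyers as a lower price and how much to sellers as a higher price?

Pre-subsidy: 642 - 8P = -174 + 8P gives P* = 51, x* = 234.
With the subsidy, sellers receive Ps = Pb + 10 for each unit, where Pb is the price buyers pay.
Supply in terms of Pb becomes xs = -174 + 8(Pb + 10) = -94 + 8Pb. Setting this equal to demand: 642 - 8Pb = -94 + 8Pb, so Pb = 46.
Sellers receive Ps = 46 + 10 = 56; x' = 642 − 8·46 = 274.
Buyers' price falls by P* − Pb = 51 − 46 = 5; sellers' price rises by Ps − P* = 56 − 51 = 5.

Buyers gain $5 per unit; sellers gain $5 per unit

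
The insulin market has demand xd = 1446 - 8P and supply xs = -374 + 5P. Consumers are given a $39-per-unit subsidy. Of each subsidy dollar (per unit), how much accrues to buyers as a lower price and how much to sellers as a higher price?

Buyers gain $15 per unit; sellers gain $24 per unit

Pre-subsidy: 1446 - 8P = -374 + 5P gives P* = 140, x* = 326.
With the rebate, buyers effectively pay Pb = Ps − 39, where Ps is the price sellers receive.
Demand in terms of Ps becomes xd = 1446 − 8(Ps − 39) = 1758 - 8Ps. Setting this equal to supply: 1758 - 8Ps = -374 + 5Ps, so Ps = 164.
Buyers pay Pb = 164 − 39 = 125; x' = -374 + 5·164 = 446.
Buyers' price falls by P* − Pb = 140 − 125 = 15; sellers' price rises by Ps − P* = 164 − 140 = 24.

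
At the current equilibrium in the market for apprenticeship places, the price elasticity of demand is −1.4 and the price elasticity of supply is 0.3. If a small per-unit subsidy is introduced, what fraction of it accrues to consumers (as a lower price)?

For a small subsidy around the equilibrium, the benefit split depends on the relative slopes, which at a point are proportional to the elasticities.
Buyer share = εs/(εs + |εd|) = 0.3/(0.3 + 1.4) = 3/17; seller share = |εd|/(εs + |εd|) = 14/17.

Consumer share = 3/17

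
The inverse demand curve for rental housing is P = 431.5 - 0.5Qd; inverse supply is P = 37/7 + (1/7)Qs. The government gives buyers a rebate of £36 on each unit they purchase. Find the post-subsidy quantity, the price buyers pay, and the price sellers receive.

Pre-subsidy: 431.5 - 0.5Q = 37/7 + (1/7)Q gives Q* = 663 and P* = 100.
With the rebate, buyers effectively pay Pb = Ps − 36, where Ps is the price sellers receive.
On the curves, Pb = 431.5 - 0.5Q and Ps = 37/7 + (1/7)Q; the wedge Ps − Pb = 36 gives 37/7 + (1/7)Q − (431.5 - 0.5Q) = 36, so Q' = 719.
Then Pb = 431.5 − 0.5·719 = 72 and Ps = 37/7 + (1/7)·719 = 108.

Q' = 719; buyers pay £72; sellers receive £108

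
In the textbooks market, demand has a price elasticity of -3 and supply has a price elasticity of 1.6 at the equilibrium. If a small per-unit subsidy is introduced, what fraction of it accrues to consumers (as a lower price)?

Consumer share = 8/23

For a small subsidy around the equilibrium, the benefit split depends on the relative slopes, which at a point are proportional to the elasticities.
Buyer share = εs/(εs + |εd|) = 1.6/(1.6 + 3) = 8/23; seller share = |εd|/(εs + |εd|) = 15/23.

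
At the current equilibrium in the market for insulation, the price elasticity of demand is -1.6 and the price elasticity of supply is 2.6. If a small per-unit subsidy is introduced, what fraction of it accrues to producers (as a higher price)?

For a small subsidy around the equilibrium, the benefit split depends on the relative slopes, which at a point are proportional to the elasticities.
Buyer share = εs/(εs + |εd|) = 2.6/(2.6 + 1.6) = 13/21; seller share = |εd|/(εs + |εd|) = 8/21.
So producers capture 8/21 of the subsidy.

Producer share = 8/21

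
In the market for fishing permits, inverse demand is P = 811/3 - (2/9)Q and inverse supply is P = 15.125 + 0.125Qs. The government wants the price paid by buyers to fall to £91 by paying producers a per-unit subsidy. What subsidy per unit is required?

Required subsidy s = £25 per unit

At a buyer price of 91, quantity demanded is 1216.5 − 4.5·91 = 807.
Sellers supply 807 only when they receive Ps = 15.125 + 0.125·807 = 116.
s = Ps − Pb = 116 − 91 = 25.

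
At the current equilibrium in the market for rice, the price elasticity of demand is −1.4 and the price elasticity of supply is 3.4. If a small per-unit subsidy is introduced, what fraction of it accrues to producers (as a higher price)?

For a small subsidy around the equilibrium, the benefit split depends on the relative slopes, which at a point are proportional to the elasticities.
Buyer share = εs/(εs + |εd|) = 3.4/(3.4 + 1.4) = 17/24; seller share = |εd|/(εs + |εd|) = 7/24.
So producers capture 7/24 of the subsidy.

Producer share = 7/24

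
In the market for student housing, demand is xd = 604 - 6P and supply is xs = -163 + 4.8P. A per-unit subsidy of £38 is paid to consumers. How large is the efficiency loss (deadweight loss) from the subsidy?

Pre-subsidy: 604 - 6P = -163 + 4.8P gives P* = 3835/54, x* = 1601/9.
With the rebate, buyers effectively pay Pb = Ps − 38, where Ps is the price sellers receive.
Demand in terms of Ps becomes xd = 604 − 6(Ps − 38) = 832 - 6Ps. Setting this equal to supply: 832 - 6Ps = -163 + 4.8Ps, so Ps = 4975/54.
Buyers pay Pb = 4975/54 − 38 = 2923/54; x' = -163 + 4.8·(4975/54) = 2513/9.
The subsidy expands output by 2513/9 − 1601/9 = 304/3 past the efficient level; on those units the gap between marginal cost and willingness to pay runs from 0 up to 38.
DWL = ½ × 38 × 304/3 = 5776/3.

Deadweight loss = 5776/3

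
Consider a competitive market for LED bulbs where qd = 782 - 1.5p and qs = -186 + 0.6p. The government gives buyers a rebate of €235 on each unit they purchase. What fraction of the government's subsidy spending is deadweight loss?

Pre-subsidy: 782 - 1.5p = -186 + 0.6p gives p* = 9680/21, q* = 634/7.
With the rebate, buyers effectively pay pb = ps − 235, where ps is the price sellers receive.
Demand in terms of ps becomes qd = 782 − 1.5(ps − 235) = 1134.5 - 1.5ps. Setting this equal to supply: 1134.5 - 1.5ps = -186 + 0.6ps, so ps = 13205/21.
Buyers pay pb = 13205/21 − 235 = 8270/21; q' = -186 + 0.6·(13205/21) = 1339/7.
ΔCS = ½(634/7 + 1339/7)(9680/21 − 8270/21) = 463655/49; ΔPS = ½(634/7 + 1339/7)(13205/21 − 9680/21) = 2318275/98.
Government spending = 235 × 1339/7 = 314665/7.
DWL = ½ × 235 × (1339/7 − 634/7) = 165675/14; fraction = (165675/14) / (314665/7) = 705/2678.

DWL / government spending = 705/2678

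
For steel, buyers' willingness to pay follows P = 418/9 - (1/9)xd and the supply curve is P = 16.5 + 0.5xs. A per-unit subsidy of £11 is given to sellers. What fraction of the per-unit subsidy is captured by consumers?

Consumer share = 2/11

Pre-subsidy: 418/9 - (1/9)x = 16.5 + 0.5x gives x* = 49 and P* = 41.
With the subsidy, sellers receive Ps = Pb + 11 for each unit, where Pb is the price buyers pay.
On the curves, Pb = 418/9 - (1/9)x and Ps = 16.5 + 0.5x; the wedge Ps − Pb = 11 gives 16.5 + 0.5x − (418/9 - (1/9)x) = 11, so x' = 67.
Then Pb = 418/9 − (1/9)·67 = 39 and Ps = 16.5 + 0.5·67 = 50.
Buyers' price falls by P* − Pb = 41 − 39 = 2; sellers' price rises by Ps − P* = 50 − 41 = 9.
So consumers capture 2/11 = 2/11 of each unit of subsidy.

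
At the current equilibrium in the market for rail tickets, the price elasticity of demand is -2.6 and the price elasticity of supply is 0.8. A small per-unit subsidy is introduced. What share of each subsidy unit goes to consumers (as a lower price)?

Consumer share = 4/17

For a small subsidy around the equilibrium, the benefit split depends on the relative slopes, which at a point are proportional to the elasticities.
Buyer share = εs/(εs + |εd|) = 0.8/(0.8 + 2.6) = 4/17; seller share = |εd|/(εs + |εd|) = 13/17.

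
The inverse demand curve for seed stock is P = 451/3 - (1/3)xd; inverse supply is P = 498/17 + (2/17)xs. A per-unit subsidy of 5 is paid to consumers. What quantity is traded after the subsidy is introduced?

x' = 6428/23

Pre-subsidy: 451/3 - (1/3)x = 498/17 + (2/17)x gives x* = 6173/23 and P* = 1400/23.
With the rebate, buyers effectively pay Pb = Ps − 5, where Ps is the price sellers receive.
On the curves, Pb = 451/3 - (1/3)x and Ps = 498/17 + (2/17)x; the wedge Ps − Pb = 5 gives 498/17 + (2/17)x − (451/3 - (1/3)x) = 5, so x' = 6428/23.
Then Pb = 451/3 − (1/3)·(6428/23) = 1315/23 and Ps = 498/17 + (2/17)·(6428/23) = 1430/23.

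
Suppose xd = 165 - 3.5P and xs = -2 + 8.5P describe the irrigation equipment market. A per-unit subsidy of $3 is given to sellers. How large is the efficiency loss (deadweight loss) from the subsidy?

Pre-subsidy: 165 - 3.5P = -2 + 8.5P gives P* = 167/12, x* = 2791/24.
With the subsidy, sellers receive Ps = Pb + 3 for each unit, where Pb is the price buyers pay.
Supply in terms of Pb becomes xs = -2 + 8.5(Pb + 3) = 23.5 + 8.5Pb. Setting this equal to demand: 165 - 3.5Pb = 23.5 + 8.5Pb, so Pb = 283/24.
Sellers receive Ps = 283/24 + 3 = 355/24; x' = 165 − 3.5·(283/24) = 5939/48.
The subsidy expands output by 5939/48 − 2791/24 = 7.4375 past the efficient level; on those units the gap between marginal cost and willingness to pay runs from 0 up to 3.
DWL = ½ × 3 × 7.4375 = 11.15625.

Deadweight loss = $11.15625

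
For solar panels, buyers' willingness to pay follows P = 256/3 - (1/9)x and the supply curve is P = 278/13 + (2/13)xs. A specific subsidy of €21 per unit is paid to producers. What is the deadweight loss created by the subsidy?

Pre-subsidy: 256/3 - (1/9)x = 278/13 + (2/13)x gives x* = 7482/31 and P* = 1814/31.
With the subsidy, sellers receive Ps = Pb + 21 for each unit, where Pb is the price buyers pay.
On the curves, Pb = 256/3 - (1/9)x and Ps = 278/13 + (2/13)x; the wedge Ps − Pb = 21 gives 278/13 + (2/13)x − (256/3 - (1/9)x) = 21, so x' = 9939/31.
Then Pb = 256/3 − (1/9)·(9939/31) = 1541/31 and Ps = 278/13 + (2/13)·(9939/31) = 2192/31.
The subsidy expands output by 9939/31 − 7482/31 = 2457/31 past the efficient level; on those units the gap between marginal cost and willingness to pay runs from 0 up to 21.
DWL = ½ × 21 × 2457/31 = 51597/62.

Deadweight loss = 51597/62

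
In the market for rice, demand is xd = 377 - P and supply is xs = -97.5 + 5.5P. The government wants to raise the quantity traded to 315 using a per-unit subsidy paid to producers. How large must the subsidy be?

Required subsidy s = 13 per unit

At x = 315, invert demand for the buyer price: Pb = (377 − 315)/1 = 62; invert supply for the seller price: Ps = (315 − (-97.5))/5.5 = 75.
The subsidy must fill the gap: s = Ps − Pb = 75 − 62 = 13.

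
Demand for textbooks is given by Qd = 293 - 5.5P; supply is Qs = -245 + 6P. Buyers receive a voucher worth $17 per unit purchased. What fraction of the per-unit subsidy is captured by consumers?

Pre-subsidy: 293 - 5.5P = -245 + 6P gives P* = 1076/23, Q* = 821/23.
With the rebate, buyers effectively pay Pb = Ps − 17, where Ps is the price sellers receive.
Demand in terms of Ps becomes Qd = 293 − 5.5(Ps − 17) = 386.5 - 5.5Ps. Setting this equal to supply: 386.5 - 5.5Ps = -245 + 6Ps, so Ps = 1263/23.
Buyers pay Pb = 1263/23 − 17 = 872/23; Q' = -245 + 6·(1263/23) = 1943/23.
Buyers' price falls by P* − Pb = 1076/23 − 872/23 = 204/23; sellers' price rises by Ps − P* = 1263/23 − 1076/23 = 187/23.
So consumers capture (204/23)/17 = 12/23 of each unit of subsidy.

Consumer share = 12/23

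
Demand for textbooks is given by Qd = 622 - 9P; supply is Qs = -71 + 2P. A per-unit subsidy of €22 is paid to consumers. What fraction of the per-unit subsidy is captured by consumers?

Pre-subsidy: 622 - 9P = -71 + 2P gives P* = 63, Q* = 55.
With the rebate, buyers effectively pay Pb = Ps − 22, where Ps is the price sellers receive.
Demand in terms of Ps becomes Qd = 622 − 9(Ps − 22) = 820 - 9Ps. Setting this equal to supply: 820 - 9Ps = -71 + 2Ps, so Ps = 81.
Buyers pay Pb = 81 − 22 = 59; Q' = -71 + 2·81 = 91.
Buyers' price falls by P* − Pb = 63 − 59 = 4; sellers' price rises by Ps − P* = 81 − 63 = 18.
So consumers capture 4/22 = 2/11 of each unit of subsidy.

Consumer share = 2/11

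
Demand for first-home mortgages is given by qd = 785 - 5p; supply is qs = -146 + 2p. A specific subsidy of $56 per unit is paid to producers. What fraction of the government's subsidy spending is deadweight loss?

Pre-subsidy: 785 - 5p = -146 + 2p gives p* = 133, q* = 120.
With the subsidy, sellers receive ps = pb + 56 for each unit, where pb is the price buyers pay.
Supply in terms of pb becomes qs = -146 + 2(pb + 56) = -34 + 2pb. Setting this equal to demand: 785 - 5pb = -34 + 2pb, so pb = 117.
Sellers receive ps = 117 + 56 = 173; q' = 785 − 5·117 = 200.
ΔCS = ½(120 + 200)(133 − 117) = 2560; ΔPS = ½(120 + 200)(173 − 133) = 6400.
Government spending = 56 × 200 = 11200.
DWL = ½ × 56 × (200 − 120) = 2240; fraction = 2240 / 11200 = 0.2.

DWL / government spending = 0.2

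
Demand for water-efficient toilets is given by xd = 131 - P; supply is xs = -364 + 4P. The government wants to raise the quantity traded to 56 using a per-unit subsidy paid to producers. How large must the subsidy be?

At x = 56, invert demand for the buyer price: Pb = (131 − 56)/1 = 75; invert supply for the seller price: Ps = (56 − (-364))/4 = 105.
The subsidy must fill the gap: s = Ps − Pb = 105 − 75 = 30.

Required subsidy s = 30 per unit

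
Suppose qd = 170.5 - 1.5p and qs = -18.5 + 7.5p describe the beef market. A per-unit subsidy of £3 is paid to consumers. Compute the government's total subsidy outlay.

Pre-subsidy: 170.5 - 1.5p = -18.5 + 7.5p gives p* = 21, q* = 139.
With the rebate, buyers effectively pay pb = ps − 3, where ps is the price sellers receive.
Demand in terms of ps becomes qd = 170.5 − 1.5(ps − 3) = 175 - 1.5ps. Setting this equal to supply: 175 - 1.5ps = -18.5 + 7.5ps, so ps = 21.5.
Buyers pay pb = 21.5 − 3 = 18.5; q' = -18.5 + 7.5·21.5 = 142.75.
Government outlay = subsidy × quantity = 3 × 142.75 = 428.25.

Government cost = £428.25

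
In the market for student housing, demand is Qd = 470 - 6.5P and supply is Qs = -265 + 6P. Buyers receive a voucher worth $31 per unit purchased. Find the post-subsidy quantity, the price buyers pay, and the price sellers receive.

Pre-subsidy: 470 - 6.5P = -265 + 6P gives P* = 58.8, Q* = 87.8.
With the rebate, buyers effectively pay Pb = Ps − 31, where Ps is the price sellers receive.
Demand in terms of Ps becomes Qd = 470 − 6.5(Ps − 31) = 671.5 - 6.5Ps. Setting this equal to supply: 671.5 - 6.5Ps = -265 + 6Ps, so Ps = 74.92.
Buyers pay Pb = 74.92 − 31 = 43.92; Q' = -265 + 6·74.92 = 184.52.

Q' = 184.52; buyers pay $43.92; sellers receive $74.92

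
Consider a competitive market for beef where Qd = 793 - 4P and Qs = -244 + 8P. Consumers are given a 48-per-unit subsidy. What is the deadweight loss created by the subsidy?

Pre-subsidy: 793 - 4P = -244 + 8P gives P* = 1037/12, Q* = 1342/3.
With the rebate, buyers effectively pay Pb = Ps − 48, where Ps is the price sellers receive.
Demand in terms of Ps becomes Qd = 793 − 4(Ps − 48) = 985 - 4Ps. Setting this equal to supply: 985 - 4Ps = -244 + 8Ps, so Ps = 1229/12.
Buyers pay Pb = 1229/12 − 48 = 653/12; Q' = -244 + 8·(1229/12) = 1726/3.
The subsidy expands output by 1726/3 − 1342/3 = 128 past the efficient level; on those units the gap between marginal cost and willingness to pay runs from 0 up to 48.
DWL = ½ × 48 × 128 = 3072.

Deadweight loss = 3072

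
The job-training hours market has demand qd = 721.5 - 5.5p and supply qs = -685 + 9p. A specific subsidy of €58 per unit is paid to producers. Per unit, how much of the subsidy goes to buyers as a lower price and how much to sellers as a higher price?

Pre-subsidy: 721.5 - 5.5p = -685 + 9p gives p* = 97, q* = 188.
With the subsidy, sellers receive ps = pb + 58 for each unit, where pb is the price buyers pay.
Supply in terms of pb becomes qs = -685 + 9(pb + 58) = -163 + 9pb. Setting this equal to demand: 721.5 - 5.5pb = -163 + 9pb, so pb = 61.
Sellers receive ps = 61 + 58 = 119; q' = 721.5 − 5.5·61 = 386.
Buyers' price falls by p* − pb = 97 − 61 = 36; sellers' price rises by ps − p* = 119 − 97 = 22.

Buyers gain €36 per unit; sellers gain €22 per unit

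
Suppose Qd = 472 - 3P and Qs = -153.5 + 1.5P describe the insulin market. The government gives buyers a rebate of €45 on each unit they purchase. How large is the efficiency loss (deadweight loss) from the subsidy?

Deadweight loss = €1012.5

Pre-subsidy: 472 - 3P = -153.5 + 1.5P gives P* = 139, Q* = 55.
With the rebate, buyers effectively pay Pb = Ps − 45, where Ps is the price sellers receive.
Demand in terms of Ps becomes Qd = 472 − 3(Ps − 45) = 607 - 3Ps. Setting this equal to supply: 607 - 3Ps = -153.5 + 1.5Ps, so Ps = 169.
Buyers pay Pb = 169 − 45 = 124; Q' = -153.5 + 1.5·169 = 100.
The subsidy expands output by 100 − 55 = 45 past the efficient level; on those units the gap between marginal cost and willingness to pay runs from 0 up to 45.
DWL = ½ × 45 × 45 = 1012.5.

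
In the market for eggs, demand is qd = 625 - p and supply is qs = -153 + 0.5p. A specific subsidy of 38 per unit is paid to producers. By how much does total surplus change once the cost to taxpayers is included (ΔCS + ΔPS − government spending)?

Pre-subsidy: 625 - p = -153 + 0.5p gives p* = 1556/3, q* = 319/3.
With the subsidy, sellers receive ps = pb + 38 for each unit, where pb is the price buyers pay.
Supply in terms of pb becomes qs = -153 + 0.5(pb + 38) = -134 + 0.5pb. Setting this equal to demand: 625 - pb = -134 + 0.5pb, so pb = 506.
Sellers receive ps = 506 + 38 = 544; q' = 625 − 1·506 = 119.
ΔCS = ½(319/3 + 119)(1556/3 − 506) = 12844/9; ΔPS = ½(319/3 + 119)(544 − 1556/3) = 25688/9.
Government spending = 38 × 119 = 4522.
Net change = 12844/9 + 25688/9 − 4522 = -722/3. The loss equals the DWL triangle ½·38·38/3.

Net change in total surplus = -722/3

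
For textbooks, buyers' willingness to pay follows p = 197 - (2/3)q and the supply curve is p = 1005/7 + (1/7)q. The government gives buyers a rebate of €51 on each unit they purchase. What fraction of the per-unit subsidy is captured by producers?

Producer share = 3/17

Pre-subsidy: 197 - (2/3)q = 1005/7 + (1/7)q gives q* = 66 and p* = 153.
With the rebate, buyers effectively pay pb = ps − 51, where ps is the price sellers receive.
On the curves, pb = 197 - (2/3)q and ps = 1005/7 + (1/7)q; the wedge ps − pb = 51 gives 1005/7 + (1/7)q − (197 - (2/3)q) = 51, so q' = 129.
Then pb = 197 − (2/3)·129 = 111 and ps = 1005/7 + (1/7)·129 = 162.
Buyers' price falls by p* − pb = 153 − 111 = 42; sellers' price rises by ps − p* = 162 − 153 = 9.
So producers capture 9/51 = 3/17 of each unit of subsidy.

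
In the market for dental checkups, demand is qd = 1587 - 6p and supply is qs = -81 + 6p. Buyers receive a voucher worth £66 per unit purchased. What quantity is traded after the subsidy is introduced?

q' = 951

Pre-subsidy: 1587 - 6p = -81 + 6p gives p* = 139, q* = 753.
With the rebate, buyers effectively pay pb = ps − 66, where ps is the price sellers receive.
Demand in terms of ps becomes qd = 1587 − 6(ps − 66) = 1983 - 6ps. Setting this equal to supply: 1983 - 6ps = -81 + 6ps, so ps = 172.
Buyers pay pb = 172 − 66 = 106; q' = -81 + 6·172 = 951.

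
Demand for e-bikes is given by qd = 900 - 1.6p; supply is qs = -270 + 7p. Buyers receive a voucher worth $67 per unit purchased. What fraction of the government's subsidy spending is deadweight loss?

DWL / government spending = 469/8273

Pre-subsidy: 900 - 1.6p = -270 + 7p gives p* = 5850/43, q* = 29340/43.
With the rebate, buyers effectively pay pb = ps − 67, where ps is the price sellers receive.
Demand in terms of ps becomes qd = 900 − 1.6(ps − 67) = 1007.2 - 1.6ps. Setting this equal to supply: 1007.2 - 1.6ps = -270 + 7ps, so ps = 6386/43.
Buyers pay pb = 6386/43 − 67 = 3505/43; q' = -270 + 7·(6386/43) = 33092/43.
ΔCS = ½(29340/43 + 33092/43)(5850/43 − 3505/43) = 73201520/1849; ΔPS = ½(29340/43 + 33092/43)(6386/43 − 5850/43) = 16731776/1849.
Government spending = 67 × 33092/43 = 2217164/43.
DWL = ½ × 67 × (33092/43 − 29340/43) = 125692/43; fraction = (125692/43) / (2217164/43) = 469/8273.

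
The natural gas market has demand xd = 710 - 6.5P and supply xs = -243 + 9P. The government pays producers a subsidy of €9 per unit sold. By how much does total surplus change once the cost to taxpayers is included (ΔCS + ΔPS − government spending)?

Pre-subsidy: 710 - 6.5P = -243 + 9P gives P* = 1906/31, x* = 9621/31.
With the subsidy, sellers receive Ps = Pb + 9 for each unit, where Pb is the price buyers pay.
Supply in terms of Pb becomes xs = -243 + 9(Pb + 9) = -162 + 9Pb. Setting this equal to demand: 710 - 6.5Pb = -162 + 9Pb, so Pb = 1744/31.
Sellers receive Ps = 1744/31 + 9 = 2023/31; x' = 710 − 6.5·(1744/31) = 10674/31.
ΔCS = ½(9621/31 + 10674/31)(1906/31 − 1744/31) = 1643895/961; ΔPS = ½(9621/31 + 10674/31)(2023/31 − 1906/31) = 2374515/1922.
Government spending = 9 × 10674/31 = 96066/31.
Net change = 1643895/961 + 2374515/1922 − 96066/31 = -9477/62. The loss equals the DWL triangle ½·9·1053/31.

Net change in total surplus = -9477/62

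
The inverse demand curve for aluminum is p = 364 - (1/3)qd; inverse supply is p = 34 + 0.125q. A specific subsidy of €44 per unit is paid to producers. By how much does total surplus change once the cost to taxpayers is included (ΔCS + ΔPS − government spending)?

Pre-subsidy: 364 - (1/3)q = 34 + 0.125q gives q* = 720 and p* = 124.
With the subsidy, sellers receive ps = pb + 44 for each unit, where pb is the price buyers pay.
On the curves, pb = 364 - (1/3)q and ps = 34 + 0.125q; the wedge ps − pb = 44 gives 34 + 0.125q − (364 - (1/3)q) = 44, so q' = 816.
Then pb = 364 − (1/3)·816 = 92 and ps = 34 + 0.125·816 = 136.
ΔCS = ½(720 + 816)(124 − 92) = 24576; ΔPS = ½(720 + 816)(136 − 124) = 9216.
Government spending = 44 × 816 = 35904.
Net change = 24576 + 9216 − 35904 = -2112. The loss equals the DWL triangle ½·44·96.

Net change in total surplus = -€2112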